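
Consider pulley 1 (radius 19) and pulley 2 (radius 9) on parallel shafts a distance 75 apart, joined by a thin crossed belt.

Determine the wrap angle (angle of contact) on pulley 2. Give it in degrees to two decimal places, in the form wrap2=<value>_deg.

wrap2=223.84_deg

crossed belt: β = asin((r1+r2)/C) = asin(28/75) = 21.9213°
wrap1 = wrap2 = π + 2β = 223.8427°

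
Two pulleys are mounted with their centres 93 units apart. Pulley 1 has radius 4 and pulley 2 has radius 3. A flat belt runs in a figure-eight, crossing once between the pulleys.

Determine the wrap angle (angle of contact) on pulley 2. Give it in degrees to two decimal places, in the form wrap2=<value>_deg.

wrap2=188.63_deg

crossed belt: β = asin((r1+r2)/C) = asin(7/93) = 4.3167°
wrap1 = wrap2 = π + 2β = 188.6333°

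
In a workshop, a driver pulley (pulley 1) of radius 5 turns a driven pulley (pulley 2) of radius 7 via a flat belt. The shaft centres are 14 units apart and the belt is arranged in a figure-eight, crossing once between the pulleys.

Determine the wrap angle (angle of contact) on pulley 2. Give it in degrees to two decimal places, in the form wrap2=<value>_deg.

wrap2=297.99_deg

crossed belt: β = asin((r1+r2)/C) = asin(12/14) = 58.9973°
wrap1 = wrap2 = π + 2β = 297.9946°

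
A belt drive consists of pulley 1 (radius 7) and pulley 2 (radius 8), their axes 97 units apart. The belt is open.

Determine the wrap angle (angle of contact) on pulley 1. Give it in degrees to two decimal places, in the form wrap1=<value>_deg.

open belt: β = asin((r2−r1)/C) = asin(1/97) = 0.5907°
wrap1 = π − 2β = 178.8186°
wrap2 = π + 2β = 181.1814°

wrap1=178.82_deg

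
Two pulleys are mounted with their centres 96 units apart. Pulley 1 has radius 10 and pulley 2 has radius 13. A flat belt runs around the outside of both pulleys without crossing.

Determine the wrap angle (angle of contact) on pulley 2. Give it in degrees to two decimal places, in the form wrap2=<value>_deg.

open belt: β = asin((r2−r1)/C) = asin(3/96) = 1.7908°
wrap1 = π − 2β = 176.4184°
wrap2 = π + 2β = 183.5816°

wrap2=183.58_deg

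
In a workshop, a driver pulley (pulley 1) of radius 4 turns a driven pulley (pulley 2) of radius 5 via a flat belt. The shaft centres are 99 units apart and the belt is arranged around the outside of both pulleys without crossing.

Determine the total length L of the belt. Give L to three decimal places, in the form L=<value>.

open belt: β = asin((r2−r1)/C) = asin(1/99) = 0.5788°
wrap1 = π − 2β = 178.8425°
wrap2 = π + 2β = 181.1575°
tangent length = C·cosβ = 98.9949
L = r1·wrap1 + r2·wrap2 + 2·C·cosβ = 4·3.1214 + 5·3.1618 + 2·98.9949 = 226.2844

L=226.284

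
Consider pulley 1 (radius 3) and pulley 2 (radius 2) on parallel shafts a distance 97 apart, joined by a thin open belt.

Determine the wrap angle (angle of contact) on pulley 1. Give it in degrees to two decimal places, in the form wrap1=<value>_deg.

open belt: β = asin((r2−r1)/C) = asin(-1/97) = -0.5907°
wrap1 = π − 2β = 181.1814°
wrap2 = π + 2β = 178.8186°

wrap1=181.18_deg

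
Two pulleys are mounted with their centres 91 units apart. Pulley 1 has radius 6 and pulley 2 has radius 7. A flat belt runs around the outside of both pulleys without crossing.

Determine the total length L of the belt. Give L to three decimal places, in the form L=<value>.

L=222.852

open belt: β = asin((r2−r1)/C) = asin(1/91) = 0.6296°
wrap1 = π − 2β = 178.7407°
wrap2 = π + 2β = 181.2593°
tangent length = C·cosβ = 90.9945
L = r1·wrap1 + r2·wrap2 + 2·C·cosβ = 6·3.1196 + 7·3.1636 + 2·90.9945 = 222.8517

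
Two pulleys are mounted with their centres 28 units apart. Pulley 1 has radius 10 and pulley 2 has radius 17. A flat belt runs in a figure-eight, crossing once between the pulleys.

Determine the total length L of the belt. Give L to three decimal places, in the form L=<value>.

crossed belt: β = asin((r1+r2)/C) = asin(27/28) = 74.6411°
wrap1 = wrap2 = π + 2β = 329.2822°
tangent length = C·cosβ = 7.4162
L = (r1+r2)·wrap + 2·C·cosβ = 27·5.7471 + 2·7.4162 = 170.0030

L=170.003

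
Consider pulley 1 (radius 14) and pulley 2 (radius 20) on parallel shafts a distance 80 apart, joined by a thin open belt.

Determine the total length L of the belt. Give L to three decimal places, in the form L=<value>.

open belt: β = asin((r2−r1)/C) = asin(6/80) = 4.3012°
wrap1 = π − 2β = 171.3976°
wrap2 = π + 2β = 188.6024°
tangent length = C·cosβ = 79.7747
L = r1·wrap1 + r2·wrap2 + 2·C·cosβ = 14·2.9915 + 20·3.2917 + 2·79.7747 = 267.2644

L=267.264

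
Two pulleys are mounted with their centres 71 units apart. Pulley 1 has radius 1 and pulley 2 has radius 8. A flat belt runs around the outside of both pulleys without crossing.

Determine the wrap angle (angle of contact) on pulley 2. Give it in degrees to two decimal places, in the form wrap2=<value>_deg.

open belt: β = asin((r2−r1)/C) = asin(7/71) = 5.6581°
wrap1 = π − 2β = 168.6839°
wrap2 = π + 2β = 191.3161°

wrap2=191.32_deg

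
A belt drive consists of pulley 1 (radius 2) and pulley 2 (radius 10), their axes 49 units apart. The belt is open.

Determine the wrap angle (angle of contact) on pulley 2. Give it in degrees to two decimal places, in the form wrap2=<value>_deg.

wrap2=198.79_deg

open belt: β = asin((r2−r1)/C) = asin(8/49) = 9.3965°
wrap1 = π − 2β = 161.2070°
wrap2 = π + 2β = 198.7930°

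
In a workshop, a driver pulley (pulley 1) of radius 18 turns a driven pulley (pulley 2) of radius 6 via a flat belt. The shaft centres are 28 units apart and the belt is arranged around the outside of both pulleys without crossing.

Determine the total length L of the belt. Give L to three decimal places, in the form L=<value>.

open belt: β = asin((r2−r1)/C) = asin(-12/28) = -25.3769°
wrap1 = π − 2β = 230.7539°
wrap2 = π + 2β = 129.2461°
tangent length = C·cosβ = 25.2982
L = r1·wrap1 + r2·wrap2 + 2·C·cosβ = 18·4.0274 + 6·2.2558 + 2·25.2982 = 136.6245

L=136.625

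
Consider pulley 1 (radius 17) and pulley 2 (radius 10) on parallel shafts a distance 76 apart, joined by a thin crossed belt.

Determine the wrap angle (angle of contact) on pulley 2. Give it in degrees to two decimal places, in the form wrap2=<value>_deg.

crossed belt: β = asin((r1+r2)/C) = asin(27/76) = 20.8096°
wrap1 = wrap2 = π + 2β = 221.6191°

wrap2=221.62_deg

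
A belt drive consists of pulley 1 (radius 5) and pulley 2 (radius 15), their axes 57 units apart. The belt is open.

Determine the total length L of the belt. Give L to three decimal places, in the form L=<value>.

open belt: β = asin((r2−r1)/C) = asin(10/57) = 10.1042°
wrap1 = π − 2β = 159.7916°
wrap2 = π + 2β = 200.2084°
tangent length = C·cosβ = 56.1160
L = r1·wrap1 + r2·wrap2 + 2·C·cosβ = 5·2.7889 + 15·3.4943 + 2·56.1160 = 178.5908

L=178.591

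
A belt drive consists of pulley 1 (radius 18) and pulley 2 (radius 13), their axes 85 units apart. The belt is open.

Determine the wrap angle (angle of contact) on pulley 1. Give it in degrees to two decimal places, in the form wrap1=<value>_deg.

wrap1=186.74_deg

open belt: β = asin((r2−r1)/C) = asin(-5/85) = -3.3723°
wrap1 = π − 2β = 186.7446°
wrap2 = π + 2β = 173.2554°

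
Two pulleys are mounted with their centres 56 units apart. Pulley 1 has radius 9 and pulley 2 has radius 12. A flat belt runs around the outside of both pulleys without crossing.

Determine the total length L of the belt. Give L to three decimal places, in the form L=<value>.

open belt: β = asin((r2−r1)/C) = asin(3/56) = 3.0709°
wrap1 = π − 2β = 173.8582°
wrap2 = π + 2β = 186.1418°
tangent length = C·cosβ = 55.9196
L = r1·wrap1 + r2·wrap2 + 2·C·cosβ = 9·3.0344 + 12·3.2488 + 2·55.9196 = 178.1342

L=178.134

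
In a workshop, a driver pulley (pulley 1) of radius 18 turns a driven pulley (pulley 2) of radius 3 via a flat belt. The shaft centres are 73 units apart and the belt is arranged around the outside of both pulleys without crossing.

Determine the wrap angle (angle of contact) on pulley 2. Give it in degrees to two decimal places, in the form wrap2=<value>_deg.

wrap2=156.28_deg

open belt: β = asin((r2−r1)/C) = asin(-15/73) = -11.8576°
wrap1 = π − 2β = 203.7151°
wrap2 = π + 2β = 156.2849°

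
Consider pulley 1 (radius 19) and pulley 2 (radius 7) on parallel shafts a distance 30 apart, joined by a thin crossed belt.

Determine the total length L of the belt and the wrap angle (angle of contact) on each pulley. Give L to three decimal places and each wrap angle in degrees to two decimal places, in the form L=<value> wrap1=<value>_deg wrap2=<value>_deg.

L=166.136 wrap1=300.15_deg wrap2=300.15_deg

crossed belt: β = asin((r1+r2)/C) = asin(26/30) = 60.0736°
wrap1 = wrap2 = π + 2β = 300.1471°
tangent length = C·cosβ = 14.9666
L = (r1+r2)·wrap + 2·C·cosβ = 26·5.2386 + 2·14.9666 = 166.1357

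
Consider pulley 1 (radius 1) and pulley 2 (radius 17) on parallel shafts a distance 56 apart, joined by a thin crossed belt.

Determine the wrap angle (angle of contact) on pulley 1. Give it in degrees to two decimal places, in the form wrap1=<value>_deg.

crossed belt: β = asin((r1+r2)/C) = asin(18/56) = 18.7493°
wrap1 = wrap2 = π + 2β = 217.4987°

wrap1=217.50_deg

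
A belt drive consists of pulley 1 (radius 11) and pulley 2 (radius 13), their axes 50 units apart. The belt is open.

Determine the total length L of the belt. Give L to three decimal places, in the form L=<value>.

open belt: β = asin((r2−r1)/C) = asin(2/50) = 2.2924°
wrap1 = π − 2β = 175.4151°
wrap2 = π + 2β = 184.5849°
tangent length = C·cosβ = 49.9600
L = r1·wrap1 + r2·wrap2 + 2·C·cosβ = 11·3.0616 + 13·3.2216 + 2·49.9600 = 175.4782

L=175.478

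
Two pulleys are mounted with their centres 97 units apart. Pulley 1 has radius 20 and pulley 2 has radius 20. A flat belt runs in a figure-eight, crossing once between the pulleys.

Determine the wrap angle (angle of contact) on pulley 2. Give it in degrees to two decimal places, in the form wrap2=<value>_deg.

wrap2=228.71_deg

crossed belt: β = asin((r1+r2)/C) = asin(40/97) = 24.3539°
wrap1 = wrap2 = π + 2β = 228.7077°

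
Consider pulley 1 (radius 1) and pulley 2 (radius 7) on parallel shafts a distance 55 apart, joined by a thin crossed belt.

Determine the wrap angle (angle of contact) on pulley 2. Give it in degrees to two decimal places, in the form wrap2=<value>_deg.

crossed belt: β = asin((r1+r2)/C) = asin(8/55) = 8.3636°
wrap1 = wrap2 = π + 2β = 196.7272°

wrap2=196.73_deg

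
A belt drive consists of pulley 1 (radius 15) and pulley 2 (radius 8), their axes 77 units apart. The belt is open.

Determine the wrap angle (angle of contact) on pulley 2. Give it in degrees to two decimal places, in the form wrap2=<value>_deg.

wrap2=169.57_deg

open belt: β = asin((r2−r1)/C) = asin(-7/77) = -5.2159°
wrap1 = π − 2β = 190.4318°
wrap2 = π + 2β = 169.5682°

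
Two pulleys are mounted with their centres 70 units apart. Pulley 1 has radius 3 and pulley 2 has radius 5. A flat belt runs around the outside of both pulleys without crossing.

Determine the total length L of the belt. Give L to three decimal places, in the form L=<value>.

L=165.190

open belt: β = asin((r2−r1)/C) = asin(2/70) = 1.6372°
wrap1 = π − 2β = 176.7255°
wrap2 = π + 2β = 183.2745°
tangent length = C·cosβ = 69.9714
L = r1·wrap1 + r2·wrap2 + 2·C·cosβ = 3·3.0844 + 5·3.1987 + 2·69.9714 = 165.1899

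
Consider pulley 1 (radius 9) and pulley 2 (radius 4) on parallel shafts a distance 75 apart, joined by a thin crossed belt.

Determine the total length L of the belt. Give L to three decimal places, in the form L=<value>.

crossed belt: β = asin((r1+r2)/C) = asin(13/75) = 9.9817°
wrap1 = wrap2 = π + 2β = 199.9634°
tangent length = C·cosβ = 73.8647
L = (r1+r2)·wrap + 2·C·cosβ = 13·3.4900 + 2·73.8647 = 193.0997

L=193.100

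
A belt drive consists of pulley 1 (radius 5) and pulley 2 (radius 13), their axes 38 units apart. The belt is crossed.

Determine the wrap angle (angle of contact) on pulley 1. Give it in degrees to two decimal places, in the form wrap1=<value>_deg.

wrap1=236.55_deg

crossed belt: β = asin((r1+r2)/C) = asin(18/38) = 28.2737°
wrap1 = wrap2 = π + 2β = 236.5474°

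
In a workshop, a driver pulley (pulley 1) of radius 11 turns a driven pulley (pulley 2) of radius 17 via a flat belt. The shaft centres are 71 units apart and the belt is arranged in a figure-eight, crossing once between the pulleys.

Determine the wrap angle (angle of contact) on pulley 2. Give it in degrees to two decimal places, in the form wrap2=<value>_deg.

crossed belt: β = asin((r1+r2)/C) = asin(28/71) = 23.2265°
wrap1 = wrap2 = π + 2β = 226.4529°

wrap2=226.45_deg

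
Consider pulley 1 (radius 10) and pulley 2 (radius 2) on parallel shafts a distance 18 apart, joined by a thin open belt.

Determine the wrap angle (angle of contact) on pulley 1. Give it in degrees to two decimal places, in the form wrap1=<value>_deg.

open belt: β = asin((r2−r1)/C) = asin(-8/18) = -26.3878°
wrap1 = π − 2β = 232.7756°
wrap2 = π + 2β = 127.2244°

wrap1=232.78_deg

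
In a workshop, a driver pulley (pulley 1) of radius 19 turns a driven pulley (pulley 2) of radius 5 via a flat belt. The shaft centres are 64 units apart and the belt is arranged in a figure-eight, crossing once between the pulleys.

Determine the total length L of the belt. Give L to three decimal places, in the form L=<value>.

crossed belt: β = asin((r1+r2)/C) = asin(24/64) = 22.0243°
wrap1 = wrap2 = π + 2β = 224.0486°
tangent length = C·cosβ = 59.3296
L = (r1+r2)·wrap + 2·C·cosβ = 24·3.9104 + 2·59.3296 = 212.5084

L=212.508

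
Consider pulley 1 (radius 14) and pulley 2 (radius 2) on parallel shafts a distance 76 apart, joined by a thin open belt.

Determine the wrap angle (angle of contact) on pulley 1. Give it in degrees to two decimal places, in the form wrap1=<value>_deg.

wrap1=198.17_deg

open belt: β = asin((r2−r1)/C) = asin(-12/76) = -9.0847°
wrap1 = π − 2β = 198.1694°
wrap2 = π + 2β = 161.8306°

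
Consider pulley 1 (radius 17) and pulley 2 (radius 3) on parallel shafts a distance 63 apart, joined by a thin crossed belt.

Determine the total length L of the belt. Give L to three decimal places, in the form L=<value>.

crossed belt: β = asin((r1+r2)/C) = asin(20/63) = 18.5094°
wrap1 = wrap2 = π + 2β = 217.0188°
tangent length = C·cosβ = 59.7411
L = (r1+r2)·wrap + 2·C·cosβ = 20·3.7877 + 2·59.7411 = 195.2361

L=195.236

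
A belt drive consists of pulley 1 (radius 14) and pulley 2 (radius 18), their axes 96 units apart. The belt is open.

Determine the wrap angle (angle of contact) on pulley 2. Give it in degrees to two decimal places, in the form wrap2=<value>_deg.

open belt: β = asin((r2−r1)/C) = asin(4/96) = 2.3880°
wrap1 = π − 2β = 175.2240°
wrap2 = π + 2β = 184.7760°

wrap2=184.78_deg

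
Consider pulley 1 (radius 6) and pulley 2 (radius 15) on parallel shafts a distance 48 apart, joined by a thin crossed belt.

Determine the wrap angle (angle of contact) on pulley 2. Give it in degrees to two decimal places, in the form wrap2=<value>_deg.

wrap2=231.89_deg

crossed belt: β = asin((r1+r2)/C) = asin(21/48) = 25.9445°
wrap1 = wrap2 = π + 2β = 231.8890°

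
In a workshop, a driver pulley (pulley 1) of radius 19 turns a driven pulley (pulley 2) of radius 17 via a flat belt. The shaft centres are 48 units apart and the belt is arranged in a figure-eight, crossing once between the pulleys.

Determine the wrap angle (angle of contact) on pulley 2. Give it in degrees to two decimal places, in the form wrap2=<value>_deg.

crossed belt: β = asin((r1+r2)/C) = asin(36/48) = 48.5904°
wrap1 = wrap2 = π + 2β = 277.1808°

wrap2=277.18_deg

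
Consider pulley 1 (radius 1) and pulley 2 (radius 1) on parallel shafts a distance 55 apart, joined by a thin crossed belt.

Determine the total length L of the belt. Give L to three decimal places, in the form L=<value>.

L=116.356

crossed belt: β = asin((r1+r2)/C) = asin(2/55) = 2.0839°
wrap1 = wrap2 = π + 2β = 184.1679°
tangent length = C·cosβ = 54.9636
L = (r1+r2)·wrap + 2·C·cosβ = 2·3.2143 + 2·54.9636 = 116.3559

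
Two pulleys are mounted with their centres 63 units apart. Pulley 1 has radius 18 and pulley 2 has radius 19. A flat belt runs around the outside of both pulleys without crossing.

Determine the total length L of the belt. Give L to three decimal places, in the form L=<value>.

open belt: β = asin((r2−r1)/C) = asin(1/63) = 0.9095°
wrap1 = π − 2β = 178.1810°
wrap2 = π + 2β = 181.8190°
tangent length = C·cosβ = 62.9921
L = r1·wrap1 + r2·wrap2 + 2·C·cosβ = 18·3.1098 + 19·3.1733 + 2·62.9921 = 242.2548

L=242.255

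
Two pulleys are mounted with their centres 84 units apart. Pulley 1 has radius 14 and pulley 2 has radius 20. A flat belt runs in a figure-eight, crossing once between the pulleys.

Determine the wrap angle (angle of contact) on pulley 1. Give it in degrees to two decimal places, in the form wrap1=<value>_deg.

crossed belt: β = asin((r1+r2)/C) = asin(34/84) = 23.8762°
wrap1 = wrap2 = π + 2β = 227.7524°

wrap1=227.75_deg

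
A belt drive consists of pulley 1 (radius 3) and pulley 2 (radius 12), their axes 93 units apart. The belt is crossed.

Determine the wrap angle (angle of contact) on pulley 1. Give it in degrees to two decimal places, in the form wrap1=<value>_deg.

wrap1=198.56_deg

crossed belt: β = asin((r1+r2)/C) = asin(15/93) = 9.2818°
wrap1 = wrap2 = π + 2β = 198.5636°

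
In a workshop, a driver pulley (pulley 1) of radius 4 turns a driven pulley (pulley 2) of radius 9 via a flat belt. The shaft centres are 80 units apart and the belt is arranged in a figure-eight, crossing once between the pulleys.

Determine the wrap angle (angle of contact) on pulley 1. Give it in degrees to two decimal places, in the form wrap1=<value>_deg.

crossed belt: β = asin((r1+r2)/C) = asin(13/80) = 9.3520°
wrap1 = wrap2 = π + 2β = 198.7041°

wrap1=198.70_deg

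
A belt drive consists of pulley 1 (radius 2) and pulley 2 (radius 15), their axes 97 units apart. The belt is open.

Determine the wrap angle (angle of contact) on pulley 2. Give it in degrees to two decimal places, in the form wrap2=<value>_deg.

open belt: β = asin((r2−r1)/C) = asin(13/97) = 7.7020°
wrap1 = π − 2β = 164.5960°
wrap2 = π + 2β = 195.4040°

wrap2=195.40_deg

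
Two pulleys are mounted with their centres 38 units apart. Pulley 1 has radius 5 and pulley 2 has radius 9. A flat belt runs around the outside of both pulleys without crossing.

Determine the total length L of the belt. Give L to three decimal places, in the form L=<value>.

L=120.404

open belt: β = asin((r2−r1)/C) = asin(4/38) = 6.0423°
wrap1 = π − 2β = 167.9153°
wrap2 = π + 2β = 192.0847°
tangent length = C·cosβ = 37.7889
L = r1·wrap1 + r2·wrap2 + 2·C·cosβ = 5·2.9307 + 9·3.3525 + 2·37.7889 = 120.4037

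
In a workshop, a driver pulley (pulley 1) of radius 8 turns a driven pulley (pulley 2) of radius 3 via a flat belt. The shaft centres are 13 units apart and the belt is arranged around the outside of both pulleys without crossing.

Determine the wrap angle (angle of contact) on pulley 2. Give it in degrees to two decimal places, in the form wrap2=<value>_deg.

wrap2=134.76_deg

open belt: β = asin((r2−r1)/C) = asin(-5/13) = -22.6199°
wrap1 = π − 2β = 225.2397°
wrap2 = π + 2β = 134.7603°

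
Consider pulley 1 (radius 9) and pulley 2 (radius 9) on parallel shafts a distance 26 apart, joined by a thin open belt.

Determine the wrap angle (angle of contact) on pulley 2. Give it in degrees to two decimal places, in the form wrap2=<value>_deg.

wrap2=180.00_deg

open belt: β = asin((r2−r1)/C) = asin(0/26) = 0.0000°
wrap1 = π − 2β = 180.0000°
wrap2 = π + 2β = 180.0000°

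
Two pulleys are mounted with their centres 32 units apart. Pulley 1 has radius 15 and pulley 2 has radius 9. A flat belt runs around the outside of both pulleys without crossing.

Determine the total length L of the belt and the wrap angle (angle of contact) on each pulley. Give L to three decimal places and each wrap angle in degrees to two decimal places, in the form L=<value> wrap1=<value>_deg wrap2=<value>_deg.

open belt: β = asin((r2−r1)/C) = asin(-6/32) = -10.8069°
wrap1 = π − 2β = 201.6138°
wrap2 = π + 2β = 158.3862°
tangent length = C·cosβ = 31.4325
L = r1·wrap1 + r2·wrap2 + 2·C·cosβ = 15·3.5188 + 9·2.7644 + 2·31.4325 = 140.5266

L=140.527 wrap1=201.61_deg wrap2=158.39_deg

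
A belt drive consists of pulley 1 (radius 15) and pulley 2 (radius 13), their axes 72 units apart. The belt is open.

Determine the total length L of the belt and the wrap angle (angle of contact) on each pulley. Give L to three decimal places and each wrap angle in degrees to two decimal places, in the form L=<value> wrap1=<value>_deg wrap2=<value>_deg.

L=232.020 wrap1=183.18_deg wrap2=176.82_deg

open belt: β = asin((r2−r1)/C) = asin(-2/72) = -1.5918°
wrap1 = π − 2β = 183.1835°
wrap2 = π + 2β = 176.8165°
tangent length = C·cosβ = 71.9722
L = r1·wrap1 + r2·wrap2 + 2·C·cosβ = 15·3.1972 + 13·3.0860 + 2·71.9722 = 232.0202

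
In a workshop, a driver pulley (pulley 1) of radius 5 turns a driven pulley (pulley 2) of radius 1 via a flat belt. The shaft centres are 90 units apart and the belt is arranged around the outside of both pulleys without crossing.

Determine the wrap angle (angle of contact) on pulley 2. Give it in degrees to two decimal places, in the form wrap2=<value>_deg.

open belt: β = asin((r2−r1)/C) = asin(-4/90) = -2.5473°
wrap1 = π − 2β = 185.0946°
wrap2 = π + 2β = 174.9054°

wrap2=174.91_deg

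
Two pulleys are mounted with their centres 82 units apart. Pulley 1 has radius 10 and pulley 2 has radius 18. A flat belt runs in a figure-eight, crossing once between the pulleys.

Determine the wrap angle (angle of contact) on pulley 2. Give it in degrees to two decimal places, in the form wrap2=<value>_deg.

wrap2=219.93_deg

crossed belt: β = asin((r1+r2)/C) = asin(28/82) = 19.9661°
wrap1 = wrap2 = π + 2β = 219.9321°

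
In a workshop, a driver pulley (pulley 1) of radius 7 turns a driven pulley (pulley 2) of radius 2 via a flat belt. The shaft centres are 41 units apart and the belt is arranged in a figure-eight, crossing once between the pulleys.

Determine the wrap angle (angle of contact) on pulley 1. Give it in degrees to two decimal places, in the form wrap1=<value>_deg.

crossed belt: β = asin((r1+r2)/C) = asin(9/41) = 12.6804°
wrap1 = wrap2 = π + 2β = 205.3608°

wrap1=205.36_deg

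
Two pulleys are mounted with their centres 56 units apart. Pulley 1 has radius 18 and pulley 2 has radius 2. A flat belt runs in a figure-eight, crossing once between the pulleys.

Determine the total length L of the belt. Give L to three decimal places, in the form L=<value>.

L=182.054

crossed belt: β = asin((r1+r2)/C) = asin(20/56) = 20.9248°
wrap1 = wrap2 = π + 2β = 221.8497°
tangent length = C·cosβ = 52.3068
L = (r1+r2)·wrap + 2·C·cosβ = 20·3.8720 + 2·52.3068 = 182.0537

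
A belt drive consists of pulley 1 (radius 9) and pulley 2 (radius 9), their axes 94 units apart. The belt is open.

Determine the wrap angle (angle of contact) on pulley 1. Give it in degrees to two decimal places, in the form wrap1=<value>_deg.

open belt: β = asin((r2−r1)/C) = asin(0/94) = 0.0000°
wrap1 = π − 2β = 180.0000°
wrap2 = π + 2β = 180.0000°

wrap1=180.00_deg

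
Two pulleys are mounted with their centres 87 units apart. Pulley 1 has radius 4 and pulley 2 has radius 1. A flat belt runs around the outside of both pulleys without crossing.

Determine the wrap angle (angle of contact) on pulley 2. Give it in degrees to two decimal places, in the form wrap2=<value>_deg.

wrap2=176.05_deg

open belt: β = asin((r2−r1)/C) = asin(-3/87) = -1.9761°
wrap1 = π − 2β = 183.9522°
wrap2 = π + 2β = 176.0478°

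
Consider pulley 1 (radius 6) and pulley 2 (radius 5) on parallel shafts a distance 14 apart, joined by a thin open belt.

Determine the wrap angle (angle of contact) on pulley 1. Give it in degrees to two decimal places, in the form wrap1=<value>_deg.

open belt: β = asin((r2−r1)/C) = asin(-1/14) = -4.0960°
wrap1 = π − 2β = 188.1921°
wrap2 = π + 2β = 171.8079°

wrap1=188.19_deg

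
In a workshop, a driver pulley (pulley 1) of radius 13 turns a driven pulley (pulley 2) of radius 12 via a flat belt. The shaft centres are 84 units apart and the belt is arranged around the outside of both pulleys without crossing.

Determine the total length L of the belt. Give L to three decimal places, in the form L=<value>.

open belt: β = asin((r2−r1)/C) = asin(-1/84) = -0.6821°
wrap1 = π − 2β = 181.3642°
wrap2 = π + 2β = 178.6358°
tangent length = C·cosβ = 83.9940
L = r1·wrap1 + r2·wrap2 + 2·C·cosβ = 13·3.1654 + 12·3.1178 + 2·83.9940 = 246.5517

L=246.552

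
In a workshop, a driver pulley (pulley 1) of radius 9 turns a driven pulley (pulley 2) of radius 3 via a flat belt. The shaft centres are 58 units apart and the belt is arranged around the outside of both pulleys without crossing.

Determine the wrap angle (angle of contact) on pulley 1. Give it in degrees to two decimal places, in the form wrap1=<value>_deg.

wrap1=191.88_deg

open belt: β = asin((r2−r1)/C) = asin(-6/58) = -5.9378°
wrap1 = π − 2β = 191.8755°
wrap2 = π + 2β = 168.1245°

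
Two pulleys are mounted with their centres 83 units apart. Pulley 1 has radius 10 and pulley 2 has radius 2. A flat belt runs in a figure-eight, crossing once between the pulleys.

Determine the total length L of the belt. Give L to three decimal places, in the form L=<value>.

crossed belt: β = asin((r1+r2)/C) = asin(12/83) = 8.3129°
wrap1 = wrap2 = π + 2β = 196.6257°
tangent length = C·cosβ = 82.1279
L = (r1+r2)·wrap + 2·C·cosβ = 12·3.4318 + 2·82.1279 = 205.4371

L=205.437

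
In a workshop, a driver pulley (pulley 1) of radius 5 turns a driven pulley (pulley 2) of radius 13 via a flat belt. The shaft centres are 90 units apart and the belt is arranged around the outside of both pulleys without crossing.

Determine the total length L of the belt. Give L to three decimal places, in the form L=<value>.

open belt: β = asin((r2−r1)/C) = asin(8/90) = 5.0997°
wrap1 = π − 2β = 169.8006°
wrap2 = π + 2β = 190.1994°
tangent length = C·cosβ = 89.6437
L = r1·wrap1 + r2·wrap2 + 2·C·cosβ = 5·2.9636 + 13·3.3196 + 2·89.6437 = 237.2602

L=237.260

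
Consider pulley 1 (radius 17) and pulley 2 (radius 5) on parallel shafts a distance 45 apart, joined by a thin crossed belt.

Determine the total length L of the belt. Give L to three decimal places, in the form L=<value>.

crossed belt: β = asin((r1+r2)/C) = asin(22/45) = 29.2676°
wrap1 = wrap2 = π + 2β = 238.5352°
tangent length = C·cosβ = 39.2556
L = (r1+r2)·wrap + 2·C·cosβ = 22·4.1632 + 2·39.2556 = 170.1021

L=170.102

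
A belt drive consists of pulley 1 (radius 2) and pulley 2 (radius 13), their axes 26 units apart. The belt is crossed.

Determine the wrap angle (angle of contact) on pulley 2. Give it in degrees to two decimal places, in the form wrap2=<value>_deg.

wrap2=250.47_deg

crossed belt: β = asin((r1+r2)/C) = asin(15/26) = 35.2344°
wrap1 = wrap2 = π + 2β = 250.4688°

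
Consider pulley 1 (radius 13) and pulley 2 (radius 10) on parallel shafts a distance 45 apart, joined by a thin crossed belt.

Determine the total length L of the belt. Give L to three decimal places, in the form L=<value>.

L=174.291

crossed belt: β = asin((r1+r2)/C) = asin(23/45) = 30.7379°
wrap1 = wrap2 = π + 2β = 241.4757°
tangent length = C·cosβ = 38.6782
L = (r1+r2)·wrap + 2·C·cosβ = 23·4.2145 + 2·38.6782 = 174.2909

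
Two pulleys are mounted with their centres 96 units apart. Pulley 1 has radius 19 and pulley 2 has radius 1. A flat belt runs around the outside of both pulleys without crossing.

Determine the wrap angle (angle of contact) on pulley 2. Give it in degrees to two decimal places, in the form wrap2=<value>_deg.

open belt: β = asin((r2−r1)/C) = asin(-18/96) = -10.8069°
wrap1 = π − 2β = 201.6138°
wrap2 = π + 2β = 158.3862°

wrap2=158.39_deg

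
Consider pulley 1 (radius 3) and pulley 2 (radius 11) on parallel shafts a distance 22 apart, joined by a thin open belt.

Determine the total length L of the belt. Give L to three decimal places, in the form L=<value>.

L=90.925

open belt: β = asin((r2−r1)/C) = asin(8/22) = 21.3237°
wrap1 = π − 2β = 137.3526°
wrap2 = π + 2β = 222.6474°
tangent length = C·cosβ = 20.4939
L = r1·wrap1 + r2·wrap2 + 2·C·cosβ = 3·2.3973 + 11·3.8859 + 2·20.4939 = 90.9248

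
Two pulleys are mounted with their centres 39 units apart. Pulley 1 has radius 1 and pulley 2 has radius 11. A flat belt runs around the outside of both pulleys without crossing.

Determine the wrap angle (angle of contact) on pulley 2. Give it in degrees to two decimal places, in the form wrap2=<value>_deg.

open belt: β = asin((r2−r1)/C) = asin(10/39) = 14.8572°
wrap1 = π − 2β = 150.2857°
wrap2 = π + 2β = 209.7143°

wrap2=209.71_deg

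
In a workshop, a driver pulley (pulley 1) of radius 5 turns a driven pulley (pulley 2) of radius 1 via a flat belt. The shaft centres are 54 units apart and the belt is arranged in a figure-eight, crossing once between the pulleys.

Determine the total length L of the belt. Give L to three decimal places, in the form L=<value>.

L=127.517

crossed belt: β = asin((r1+r2)/C) = asin(6/54) = 6.3794°
wrap1 = wrap2 = π + 2β = 192.7587°
tangent length = C·cosβ = 53.6656
L = (r1+r2)·wrap + 2·C·cosβ = 6·3.3643 + 2·53.6656 = 127.5169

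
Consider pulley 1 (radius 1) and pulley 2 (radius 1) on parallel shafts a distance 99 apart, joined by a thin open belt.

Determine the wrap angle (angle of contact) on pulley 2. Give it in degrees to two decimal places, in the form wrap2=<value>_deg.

wrap2=180.00_deg

open belt: β = asin((r2−r1)/C) = asin(0/99) = 0.0000°
wrap1 = π − 2β = 180.0000°
wrap2 = π + 2β = 180.0000°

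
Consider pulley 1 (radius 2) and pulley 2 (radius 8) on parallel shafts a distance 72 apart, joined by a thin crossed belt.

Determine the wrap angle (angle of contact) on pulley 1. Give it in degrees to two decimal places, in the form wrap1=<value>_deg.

crossed belt: β = asin((r1+r2)/C) = asin(10/72) = 7.9836°
wrap1 = wrap2 = π + 2β = 195.9671°

wrap1=195.97_deg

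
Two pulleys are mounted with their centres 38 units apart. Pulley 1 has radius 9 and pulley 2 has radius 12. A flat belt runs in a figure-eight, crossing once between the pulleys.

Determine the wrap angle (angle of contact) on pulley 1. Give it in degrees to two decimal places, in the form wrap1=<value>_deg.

wrap1=247.10_deg

crossed belt: β = asin((r1+r2)/C) = asin(21/38) = 33.5477°
wrap1 = wrap2 = π + 2β = 247.0955°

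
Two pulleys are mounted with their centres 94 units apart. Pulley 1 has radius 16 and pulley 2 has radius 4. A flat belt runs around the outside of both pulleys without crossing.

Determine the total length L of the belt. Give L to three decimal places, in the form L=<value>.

open belt: β = asin((r2−r1)/C) = asin(-12/94) = -7.3344°
wrap1 = π − 2β = 194.6687°
wrap2 = π + 2β = 165.3313°
tangent length = C·cosβ = 93.2309
L = r1·wrap1 + r2·wrap2 + 2·C·cosβ = 16·3.3976 + 4·2.8856 + 2·93.2309 = 252.3659

L=252.366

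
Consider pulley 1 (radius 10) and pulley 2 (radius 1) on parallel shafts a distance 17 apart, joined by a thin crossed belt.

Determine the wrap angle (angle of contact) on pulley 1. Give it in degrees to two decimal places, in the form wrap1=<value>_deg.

crossed belt: β = asin((r1+r2)/C) = asin(11/17) = 40.3202°
wrap1 = wrap2 = π + 2β = 260.6404°

wrap1=260.64_deg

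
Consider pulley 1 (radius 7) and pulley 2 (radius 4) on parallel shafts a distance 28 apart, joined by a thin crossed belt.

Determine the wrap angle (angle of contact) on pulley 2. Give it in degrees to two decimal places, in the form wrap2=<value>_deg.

crossed belt: β = asin((r1+r2)/C) = asin(11/28) = 23.1324°
wrap1 = wrap2 = π + 2β = 226.2648°

wrap2=226.26_deg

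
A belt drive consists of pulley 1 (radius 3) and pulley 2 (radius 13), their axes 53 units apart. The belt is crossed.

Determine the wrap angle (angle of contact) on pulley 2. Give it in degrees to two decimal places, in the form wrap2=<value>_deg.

crossed belt: β = asin((r1+r2)/C) = asin(16/53) = 17.5710°
wrap1 = wrap2 = π + 2β = 215.1419°

wrap2=215.14_deg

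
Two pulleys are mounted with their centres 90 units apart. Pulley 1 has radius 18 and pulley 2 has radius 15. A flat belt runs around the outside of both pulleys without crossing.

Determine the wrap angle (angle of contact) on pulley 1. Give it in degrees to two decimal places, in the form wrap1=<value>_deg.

wrap1=183.82_deg

open belt: β = asin((r2−r1)/C) = asin(-3/90) = -1.9102°
wrap1 = π − 2β = 183.8204°
wrap2 = π + 2β = 176.1796°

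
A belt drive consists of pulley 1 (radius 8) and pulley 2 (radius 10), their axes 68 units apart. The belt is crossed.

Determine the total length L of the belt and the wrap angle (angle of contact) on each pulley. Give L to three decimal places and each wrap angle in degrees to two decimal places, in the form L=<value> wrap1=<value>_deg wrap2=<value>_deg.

L=197.342 wrap1=210.70_deg wrap2=210.70_deg

crossed belt: β = asin((r1+r2)/C) = asin(18/68) = 15.3495°
wrap1 = wrap2 = π + 2β = 210.6990°
tangent length = C·cosβ = 65.5744
L = (r1+r2)·wrap + 2·C·cosβ = 18·3.6774 + 2·65.5744 = 197.3418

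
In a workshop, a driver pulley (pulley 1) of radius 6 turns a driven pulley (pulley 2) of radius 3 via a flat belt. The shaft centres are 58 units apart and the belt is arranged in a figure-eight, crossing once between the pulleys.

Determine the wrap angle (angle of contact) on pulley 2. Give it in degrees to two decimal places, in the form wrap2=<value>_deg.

wrap2=197.85_deg

crossed belt: β = asin((r1+r2)/C) = asin(9/58) = 8.9268°
wrap1 = wrap2 = π + 2β = 197.8536°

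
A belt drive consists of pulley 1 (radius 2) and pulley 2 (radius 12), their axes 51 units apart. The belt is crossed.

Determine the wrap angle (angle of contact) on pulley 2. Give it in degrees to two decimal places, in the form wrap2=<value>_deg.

wrap2=211.87_deg

crossed belt: β = asin((r1+r2)/C) = asin(14/51) = 15.9328°
wrap1 = wrap2 = π + 2β = 211.8656°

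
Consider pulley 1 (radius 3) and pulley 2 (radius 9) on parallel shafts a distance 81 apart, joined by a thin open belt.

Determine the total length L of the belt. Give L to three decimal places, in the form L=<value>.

L=200.144

open belt: β = asin((r2−r1)/C) = asin(6/81) = 4.2480°
wrap1 = π − 2β = 171.5040°
wrap2 = π + 2β = 188.4960°
tangent length = C·cosβ = 80.7775
L = r1·wrap1 + r2·wrap2 + 2·C·cosβ = 3·2.9933 + 9·3.2899 + 2·80.7775 = 200.1438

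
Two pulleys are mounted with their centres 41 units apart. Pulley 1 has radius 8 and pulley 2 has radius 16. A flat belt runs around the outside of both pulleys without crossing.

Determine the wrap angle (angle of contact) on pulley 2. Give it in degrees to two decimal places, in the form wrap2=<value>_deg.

open belt: β = asin((r2−r1)/C) = asin(8/41) = 11.2518°
wrap1 = π − 2β = 157.4963°
wrap2 = π + 2β = 202.5037°

wrap2=202.50_deg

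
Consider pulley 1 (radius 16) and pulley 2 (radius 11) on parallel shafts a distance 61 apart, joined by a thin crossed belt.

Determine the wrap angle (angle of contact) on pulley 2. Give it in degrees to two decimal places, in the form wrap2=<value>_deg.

crossed belt: β = asin((r1+r2)/C) = asin(27/61) = 26.2714°
wrap1 = wrap2 = π + 2β = 232.5427°

wrap2=232.54_deg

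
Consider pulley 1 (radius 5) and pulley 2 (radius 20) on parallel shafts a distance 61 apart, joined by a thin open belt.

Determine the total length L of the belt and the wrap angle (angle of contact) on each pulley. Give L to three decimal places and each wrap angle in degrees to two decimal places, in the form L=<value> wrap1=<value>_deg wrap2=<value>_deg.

L=204.247 wrap1=151.53_deg wrap2=208.47_deg

open belt: β = asin((r2−r1)/C) = asin(15/61) = 14.2351°
wrap1 = π − 2β = 151.5298°
wrap2 = π + 2β = 208.4702°
tangent length = C·cosβ = 59.1270
L = r1·wrap1 + r2·wrap2 + 2·C·cosβ = 5·2.6447 + 20·3.6385 + 2·59.1270 = 204.2473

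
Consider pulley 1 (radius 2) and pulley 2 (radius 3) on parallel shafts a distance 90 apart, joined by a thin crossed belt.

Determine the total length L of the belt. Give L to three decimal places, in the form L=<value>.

crossed belt: β = asin((r1+r2)/C) = asin(5/90) = 3.1847°
wrap1 = wrap2 = π + 2β = 186.3695°
tangent length = C·cosβ = 89.8610
L = (r1+r2)·wrap + 2·C·cosβ = 5·3.2528 + 2·89.8610 = 195.9858

L=195.986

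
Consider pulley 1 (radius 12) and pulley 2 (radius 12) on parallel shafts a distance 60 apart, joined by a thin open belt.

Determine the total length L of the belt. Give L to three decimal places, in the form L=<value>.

open belt: β = asin((r2−r1)/C) = asin(0/60) = 0.0000°
wrap1 = π − 2β = 180.0000°
wrap2 = π + 2β = 180.0000°
tangent length = C·cosβ = 60.0000
L = r1·wrap1 + r2·wrap2 + 2·C·cosβ = 12·3.1416 + 12·3.1416 + 2·60.0000 = 195.3982

L=195.398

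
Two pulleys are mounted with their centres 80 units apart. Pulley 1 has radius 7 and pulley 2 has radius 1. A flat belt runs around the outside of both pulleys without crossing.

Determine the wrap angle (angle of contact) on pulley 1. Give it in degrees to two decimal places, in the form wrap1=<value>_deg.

open belt: β = asin((r2−r1)/C) = asin(-6/80) = -4.3012°
wrap1 = π − 2β = 188.6024°
wrap2 = π + 2β = 171.3976°

wrap1=188.60_deg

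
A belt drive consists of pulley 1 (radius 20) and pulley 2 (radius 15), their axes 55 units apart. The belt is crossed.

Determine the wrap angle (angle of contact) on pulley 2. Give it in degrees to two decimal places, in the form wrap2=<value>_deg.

wrap2=259.04_deg

crossed belt: β = asin((r1+r2)/C) = asin(35/55) = 39.5212°
wrap1 = wrap2 = π + 2β = 259.0424°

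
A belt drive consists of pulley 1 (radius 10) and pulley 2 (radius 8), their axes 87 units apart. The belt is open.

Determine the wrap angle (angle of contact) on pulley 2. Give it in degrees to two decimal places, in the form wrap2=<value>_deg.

open belt: β = asin((r2−r1)/C) = asin(-2/87) = -1.3173°
wrap1 = π − 2β = 182.6345°
wrap2 = π + 2β = 177.3655°

wrap2=177.37_deg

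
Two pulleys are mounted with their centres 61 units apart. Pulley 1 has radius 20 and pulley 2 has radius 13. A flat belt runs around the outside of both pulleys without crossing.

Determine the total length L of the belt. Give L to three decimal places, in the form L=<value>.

open belt: β = asin((r2−r1)/C) = asin(-7/61) = -6.5894°
wrap1 = π − 2β = 193.1789°
wrap2 = π + 2β = 166.8211°
tangent length = C·cosβ = 60.5970
L = r1·wrap1 + r2·wrap2 + 2·C·cosβ = 20·3.3716 + 13·2.9116 + 2·60.5970 = 226.4767

L=226.477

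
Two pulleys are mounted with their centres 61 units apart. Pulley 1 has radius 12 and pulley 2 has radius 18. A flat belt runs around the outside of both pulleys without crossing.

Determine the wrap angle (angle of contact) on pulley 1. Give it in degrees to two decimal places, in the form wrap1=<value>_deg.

open belt: β = asin((r2−r1)/C) = asin(6/61) = 5.6448°
wrap1 = π − 2β = 168.7104°
wrap2 = π + 2β = 191.2896°

wrap1=168.71_deg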